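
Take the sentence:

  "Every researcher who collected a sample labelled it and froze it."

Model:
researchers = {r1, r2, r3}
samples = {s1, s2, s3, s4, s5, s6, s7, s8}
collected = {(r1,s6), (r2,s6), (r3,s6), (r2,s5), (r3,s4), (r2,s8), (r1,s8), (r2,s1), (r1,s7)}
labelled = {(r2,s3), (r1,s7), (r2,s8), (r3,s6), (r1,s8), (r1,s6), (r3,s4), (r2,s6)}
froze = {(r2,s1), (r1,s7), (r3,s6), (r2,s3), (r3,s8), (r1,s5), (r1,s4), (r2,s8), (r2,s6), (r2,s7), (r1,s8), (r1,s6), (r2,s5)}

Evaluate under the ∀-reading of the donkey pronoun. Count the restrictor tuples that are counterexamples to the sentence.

"it" takes "a sample" as antecedent — a donkey pronoun bound across the clause boundary.
Strong reading: for every (r,s) with collected(r,s), labelled(r,s) ∧ froze(r,s).
Restrictor pairs: (r1,s6) ✓  (r1,s7) ✓  (r1,s8) ✓  (r2,s1) ✗  (r2,s5) ✗  (r2,s6) ✓  (r2,s8) ✓  (r3,s4) ✗  (r3,s6) ✓
Counterexamples (restrictor pairs failing the scope): 3.

3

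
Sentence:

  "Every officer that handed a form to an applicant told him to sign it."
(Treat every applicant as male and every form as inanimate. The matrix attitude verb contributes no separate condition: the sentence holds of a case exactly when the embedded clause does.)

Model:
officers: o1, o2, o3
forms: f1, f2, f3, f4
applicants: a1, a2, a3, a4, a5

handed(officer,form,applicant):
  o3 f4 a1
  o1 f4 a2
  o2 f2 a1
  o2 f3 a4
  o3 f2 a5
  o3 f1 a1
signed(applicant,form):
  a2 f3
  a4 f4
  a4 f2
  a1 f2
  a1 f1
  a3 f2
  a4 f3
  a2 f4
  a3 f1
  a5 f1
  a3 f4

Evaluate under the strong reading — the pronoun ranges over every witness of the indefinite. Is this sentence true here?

False

"him" takes "an applicant" as antecedent and "it" takes "a form"; both are donkey pronouns co-varying with the restrictor.
Strong reading: for every (o,f,a) with handed(o,f,a), signed(a,f).
Restrictor triples: (o1,f4,a2)→signed(a2,f4) ✓  (o2,f2,a1)→signed(a1,f2) ✓  (o2,f3,a4)→signed(a4,f3) ✓  (o3,f1,a1)→signed(a1,f1) ✓  (o3,f2,a5)→signed(a5,f2) ✗  (o3,f4,a1)→signed(a1,f4) ✗
Counterexample: (o3,f2,a5) — signed(a5,f2) does not hold.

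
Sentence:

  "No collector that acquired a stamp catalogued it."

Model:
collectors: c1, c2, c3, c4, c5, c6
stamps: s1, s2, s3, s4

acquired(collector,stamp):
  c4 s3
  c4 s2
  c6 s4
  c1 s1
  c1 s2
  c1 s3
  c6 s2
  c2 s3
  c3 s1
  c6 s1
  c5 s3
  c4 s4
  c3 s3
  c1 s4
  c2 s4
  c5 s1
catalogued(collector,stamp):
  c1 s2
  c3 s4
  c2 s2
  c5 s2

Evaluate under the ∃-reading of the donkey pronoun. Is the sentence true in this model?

False

"it" takes "a stamp" as antecedent — a donkey pronoun bound across the clause boundary.
Truth condition: for no (c,s) with acquired(c,s) does catalogued(c,s) hold.
Restrictor pairs — does the scope hold? (c1,s1):fails  (c1,s2):holds  (c1,s3):fails  (c1,s4):fails  (c2,s3):fails  (c2,s4):fails  (c3,s1):fails  (c3,s3):fails  (c4,s2):fails  (c4,s3):fails  (c4,s4):fails  (c5,s1):fails  (c5,s3):fails  (c6,s1):fails  (c6,s2):fails  (c6,s4):fails
Scope holds for 1 pair(s), so the sentence is false.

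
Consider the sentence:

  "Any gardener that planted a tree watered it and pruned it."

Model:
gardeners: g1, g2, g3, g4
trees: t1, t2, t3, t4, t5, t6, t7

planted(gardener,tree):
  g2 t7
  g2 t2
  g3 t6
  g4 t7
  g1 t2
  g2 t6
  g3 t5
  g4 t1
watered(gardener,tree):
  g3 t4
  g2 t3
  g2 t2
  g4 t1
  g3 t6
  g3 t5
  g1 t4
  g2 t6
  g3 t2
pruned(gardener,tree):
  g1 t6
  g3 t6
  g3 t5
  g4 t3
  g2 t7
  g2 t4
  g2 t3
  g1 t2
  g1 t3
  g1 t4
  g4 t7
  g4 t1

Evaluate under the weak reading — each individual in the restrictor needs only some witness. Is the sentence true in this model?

"it" takes "a tree" as antecedent — a donkey pronoun bound across the clause boundary.
Weak reading: every gardener g with some planted-tree has at least one planted-tree t such that watered(g,t) ∧ pruned(g,t).
Per gardener: g1:✗  g2:✗  g3:✓  g4:✓
g1 has no witness among its planted-trees.

False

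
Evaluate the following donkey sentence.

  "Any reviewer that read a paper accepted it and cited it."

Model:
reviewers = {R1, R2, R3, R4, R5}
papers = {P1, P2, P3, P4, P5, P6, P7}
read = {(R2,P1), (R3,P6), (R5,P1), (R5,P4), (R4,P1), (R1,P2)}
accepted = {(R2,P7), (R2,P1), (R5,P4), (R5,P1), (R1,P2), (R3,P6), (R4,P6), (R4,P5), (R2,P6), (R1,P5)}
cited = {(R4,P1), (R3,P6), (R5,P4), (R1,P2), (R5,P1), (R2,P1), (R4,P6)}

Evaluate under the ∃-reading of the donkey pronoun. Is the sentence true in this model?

"it" takes "a paper" as antecedent — a donkey pronoun bound across the clause boundary.
Weak reading: every reviewer r with some read-paper has at least one read-paper p such that accepted(r,p) ∧ cited(r,p).
Per reviewer: R1:✓  R2:✓  R3:✓  R4:✗  R5:✓
R4 has no witness among its read-papers.

False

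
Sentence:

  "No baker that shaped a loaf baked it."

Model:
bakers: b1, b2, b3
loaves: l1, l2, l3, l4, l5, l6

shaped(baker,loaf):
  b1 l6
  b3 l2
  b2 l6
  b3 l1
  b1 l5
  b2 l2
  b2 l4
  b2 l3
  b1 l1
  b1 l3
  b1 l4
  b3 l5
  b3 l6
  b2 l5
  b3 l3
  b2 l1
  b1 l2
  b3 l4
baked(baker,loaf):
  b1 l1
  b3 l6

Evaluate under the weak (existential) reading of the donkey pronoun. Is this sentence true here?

"it" takes "a loaf" as antecedent — a donkey pronoun bound across the clause boundary.
Truth condition: for no (b,l) with shaped(b,l) does baked(b,l) hold.
Restrictor pairs — does the scope hold? (b1,l1):holds  (b1,l2):fails  (b1,l3):fails  (b1,l4):fails  (b1,l5):fails  (b1,l6):fails  (b2,l1):fails  (b2,l2):fails  (b2,l3):fails  (b2,l4):fails  (b2,l5):fails  (b2,l6):fails  (b3,l1):fails  (b3,l2):fails  (b3,l3):fails  (b3,l4):fails  (b3,l5):fails  (b3,l6):holds
Scope holds for 2 pair(s), so the sentence is false.

False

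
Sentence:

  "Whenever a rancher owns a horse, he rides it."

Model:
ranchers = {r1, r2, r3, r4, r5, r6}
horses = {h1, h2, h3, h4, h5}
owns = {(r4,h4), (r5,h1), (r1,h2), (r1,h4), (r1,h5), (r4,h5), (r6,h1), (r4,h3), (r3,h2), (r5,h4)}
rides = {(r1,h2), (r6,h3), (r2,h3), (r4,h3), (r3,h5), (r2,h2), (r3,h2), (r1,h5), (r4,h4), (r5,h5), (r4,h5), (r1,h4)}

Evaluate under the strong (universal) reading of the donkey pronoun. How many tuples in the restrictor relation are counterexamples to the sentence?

"it" takes "a horse" as antecedent — a donkey pronoun bound across the clause boundary.
Strong reading: for every (r,h) with owns(r,h), rides(r,h).
Restrictor pairs: (r1,h2) ✓  (r1,h4) ✓  (r1,h5) ✓  (r3,h2) ✓  (r4,h3) ✓  (r4,h4) ✓  (r4,h5) ✓  (r5,h1) ✗  (r5,h4) ✗  (r6,h1) ✗
Counterexamples (restrictor pairs failing the scope): 3.

3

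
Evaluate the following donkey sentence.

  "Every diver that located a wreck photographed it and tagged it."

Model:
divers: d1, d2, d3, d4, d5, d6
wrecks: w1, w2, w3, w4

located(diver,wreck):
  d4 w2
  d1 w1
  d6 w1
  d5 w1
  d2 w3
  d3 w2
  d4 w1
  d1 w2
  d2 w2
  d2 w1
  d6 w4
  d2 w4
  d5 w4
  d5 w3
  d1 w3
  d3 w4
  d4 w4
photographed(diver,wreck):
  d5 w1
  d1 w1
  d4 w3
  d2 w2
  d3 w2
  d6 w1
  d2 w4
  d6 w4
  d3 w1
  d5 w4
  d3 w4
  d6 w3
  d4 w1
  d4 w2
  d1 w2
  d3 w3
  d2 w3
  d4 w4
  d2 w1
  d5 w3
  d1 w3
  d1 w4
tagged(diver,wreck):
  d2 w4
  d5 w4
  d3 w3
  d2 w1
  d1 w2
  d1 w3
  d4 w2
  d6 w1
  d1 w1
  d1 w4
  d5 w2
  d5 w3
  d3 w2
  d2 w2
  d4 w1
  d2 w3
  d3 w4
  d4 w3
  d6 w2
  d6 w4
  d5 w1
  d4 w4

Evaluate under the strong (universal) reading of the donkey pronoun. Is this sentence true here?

"it" takes "a wreck" as antecedent — a donkey pronoun bound across the clause boundary.
Strong reading: for every (d,w) with located(d,w), photographed(d,w) ∧ tagged(d,w).
Restrictor pairs: (d1,w1) ✓  (d1,w2) ✓  (d1,w3) ✓  (d2,w1) ✓  (d2,w2) ✓  (d2,w3) ✓  (d2,w4) ✓  (d3,w2) ✓  (d3,w4) ✓  (d4,w1) ✓  (d4,w2) ✓  (d4,w4) ✓  (d5,w1) ✓  (d5,w3) ✓  (d5,w4) ✓  (d6,w1) ✓  (d6,w4) ✓
Every restrictor pair satisfies the scope.

True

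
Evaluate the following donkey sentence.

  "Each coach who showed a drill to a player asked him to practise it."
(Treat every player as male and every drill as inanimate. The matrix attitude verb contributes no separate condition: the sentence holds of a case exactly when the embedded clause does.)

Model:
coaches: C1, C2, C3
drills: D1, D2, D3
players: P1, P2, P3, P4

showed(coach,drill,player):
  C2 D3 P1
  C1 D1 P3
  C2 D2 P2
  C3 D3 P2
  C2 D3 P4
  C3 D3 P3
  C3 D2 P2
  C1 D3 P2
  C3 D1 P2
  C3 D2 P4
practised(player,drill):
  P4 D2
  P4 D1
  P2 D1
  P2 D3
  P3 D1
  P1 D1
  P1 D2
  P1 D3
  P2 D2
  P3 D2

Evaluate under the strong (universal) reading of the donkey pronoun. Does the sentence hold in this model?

False

"him" takes "a player" as antecedent and "it" takes "a drill"; both are donkey pronouns co-varying with the restrictor.
Strong reading: for every (c,d,p) with showed(c,d,p), practised(p,d).
Restrictor triples: (C1,D1,P3)→practised(P3,D1) ✓  (C1,D3,P2)→practised(P2,D3) ✓  (C2,D2,P2)→practised(P2,D2) ✓  (C2,D3,P1)→practised(P1,D3) ✓  (C2,D3,P4)→practised(P4,D3) ✗  (C3,D1,P2)→practised(P2,D1) ✓  (C3,D2,P2)→practised(P2,D2) ✓  (C3,D2,P4)→practised(P4,D2) ✓  (C3,D3,P2)→practised(P2,D3) ✓  (C3,D3,P3)→practised(P3,D3) ✗
Counterexample: (C2,D3,P4) — practised(P4,D3) does not hold.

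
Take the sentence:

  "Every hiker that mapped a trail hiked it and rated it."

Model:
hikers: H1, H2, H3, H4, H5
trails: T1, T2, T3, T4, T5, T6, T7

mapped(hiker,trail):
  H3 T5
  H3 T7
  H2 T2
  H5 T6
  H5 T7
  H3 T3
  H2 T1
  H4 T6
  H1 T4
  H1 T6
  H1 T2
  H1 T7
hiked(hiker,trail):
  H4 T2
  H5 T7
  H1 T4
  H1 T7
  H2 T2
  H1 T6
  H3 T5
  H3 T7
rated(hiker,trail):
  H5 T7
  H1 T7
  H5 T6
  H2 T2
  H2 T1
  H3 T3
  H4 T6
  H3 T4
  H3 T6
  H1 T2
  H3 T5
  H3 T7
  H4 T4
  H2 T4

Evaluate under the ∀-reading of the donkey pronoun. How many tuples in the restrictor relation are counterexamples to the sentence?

"it" takes "a trail" as antecedent — a donkey pronoun bound across the clause boundary.
Strong reading: for every (h,t) with mapped(h,t), hiked(h,t) ∧ rated(h,t).
Restrictor pairs: (H1,T2) ✗  (H1,T4) ✗  (H1,T6) ✗  (H1,T7) ✓  (H2,T1) ✗  (H2,T2) ✓  (H3,T3) ✗  (H3,T5) ✓  (H3,T7) ✓  (H4,T6) ✗  (H5,T6) ✗  (H5,T7) ✓
Counterexamples (restrictor pairs failing the scope): 7.

7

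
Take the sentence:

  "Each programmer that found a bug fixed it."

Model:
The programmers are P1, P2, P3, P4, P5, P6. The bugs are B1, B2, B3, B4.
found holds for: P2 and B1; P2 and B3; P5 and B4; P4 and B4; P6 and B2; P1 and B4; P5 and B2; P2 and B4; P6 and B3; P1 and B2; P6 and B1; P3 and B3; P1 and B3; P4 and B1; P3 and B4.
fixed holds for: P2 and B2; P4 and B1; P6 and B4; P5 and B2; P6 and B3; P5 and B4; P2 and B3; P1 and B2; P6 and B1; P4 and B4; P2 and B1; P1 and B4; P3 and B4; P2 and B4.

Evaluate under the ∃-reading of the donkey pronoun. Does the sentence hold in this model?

True

"it" takes "a bug" as antecedent — a donkey pronoun bound across the clause boundary.
Weak reading: every programmer p with some found-bug has at least one found-bug b such that fixed(p,b).
Per programmer: P1:✓  P2:✓  P3:✓  P4:✓  P5:✓  P6:✓
Every programmer in the restrictor has a witness.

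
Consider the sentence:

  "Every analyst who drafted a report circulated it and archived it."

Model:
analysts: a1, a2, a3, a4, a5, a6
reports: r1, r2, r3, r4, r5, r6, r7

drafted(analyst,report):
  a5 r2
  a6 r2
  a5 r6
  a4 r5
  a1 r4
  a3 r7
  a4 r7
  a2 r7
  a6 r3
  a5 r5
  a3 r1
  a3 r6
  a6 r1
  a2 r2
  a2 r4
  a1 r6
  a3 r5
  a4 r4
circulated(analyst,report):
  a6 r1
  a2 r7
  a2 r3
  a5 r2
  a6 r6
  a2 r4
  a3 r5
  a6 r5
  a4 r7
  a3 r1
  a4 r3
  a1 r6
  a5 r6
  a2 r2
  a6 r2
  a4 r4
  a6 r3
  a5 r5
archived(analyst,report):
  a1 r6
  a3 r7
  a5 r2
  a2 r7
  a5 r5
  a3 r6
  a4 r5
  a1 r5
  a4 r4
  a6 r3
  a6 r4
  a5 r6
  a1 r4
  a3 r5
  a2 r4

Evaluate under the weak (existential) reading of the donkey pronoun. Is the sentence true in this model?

"it" takes "a report" as antecedent — a donkey pronoun bound across the clause boundary.
Weak reading: every analyst a with some drafted-report has at least one drafted-report r such that circulated(a,r) ∧ archived(a,r).
Per analyst: a1:✓  a2:✓  a3:✓  a4:✓  a5:✓  a6:✓
Every analyst in the restrictor has a witness.

True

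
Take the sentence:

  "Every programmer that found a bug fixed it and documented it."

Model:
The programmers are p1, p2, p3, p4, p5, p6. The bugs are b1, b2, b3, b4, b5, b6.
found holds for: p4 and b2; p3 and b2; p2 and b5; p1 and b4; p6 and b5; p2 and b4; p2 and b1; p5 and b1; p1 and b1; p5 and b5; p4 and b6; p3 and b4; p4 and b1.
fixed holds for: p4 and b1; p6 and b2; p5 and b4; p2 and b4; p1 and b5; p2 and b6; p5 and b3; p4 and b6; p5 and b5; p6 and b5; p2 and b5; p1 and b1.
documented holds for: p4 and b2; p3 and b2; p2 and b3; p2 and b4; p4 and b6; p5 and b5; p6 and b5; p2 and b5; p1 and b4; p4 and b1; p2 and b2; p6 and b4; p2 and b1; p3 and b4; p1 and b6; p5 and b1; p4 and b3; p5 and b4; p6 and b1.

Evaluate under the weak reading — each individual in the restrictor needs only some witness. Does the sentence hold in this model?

"it" takes "a bug" as antecedent — a donkey pronoun bound across the clause boundary.
Weak reading: every programmer p with some found-bug has at least one found-bug b such that fixed(p,b) ∧ documented(p,b).
Per programmer: p1:✗  p2:✓  p3:✗  p4:✓  p5:✓  p6:✓
p1 has no witness among its found-bugs.

False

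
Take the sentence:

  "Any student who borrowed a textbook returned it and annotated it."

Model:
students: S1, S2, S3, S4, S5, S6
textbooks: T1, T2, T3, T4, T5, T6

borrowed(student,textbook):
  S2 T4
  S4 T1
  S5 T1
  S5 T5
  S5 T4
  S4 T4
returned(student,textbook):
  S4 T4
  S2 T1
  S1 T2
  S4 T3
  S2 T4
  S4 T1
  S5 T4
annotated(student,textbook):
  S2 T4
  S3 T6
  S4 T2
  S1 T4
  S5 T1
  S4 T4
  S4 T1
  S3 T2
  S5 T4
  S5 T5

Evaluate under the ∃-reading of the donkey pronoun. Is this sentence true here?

"it" takes "a textbook" as antecedent — a donkey pronoun bound across the clause boundary.
Weak reading: every student s with some borrowed-textbook has at least one borrowed-textbook t such that returned(s,t) ∧ annotated(s,t).
Per student: S2:✓  S4:✓  S5:✓
Every student in the restrictor has a witness.

True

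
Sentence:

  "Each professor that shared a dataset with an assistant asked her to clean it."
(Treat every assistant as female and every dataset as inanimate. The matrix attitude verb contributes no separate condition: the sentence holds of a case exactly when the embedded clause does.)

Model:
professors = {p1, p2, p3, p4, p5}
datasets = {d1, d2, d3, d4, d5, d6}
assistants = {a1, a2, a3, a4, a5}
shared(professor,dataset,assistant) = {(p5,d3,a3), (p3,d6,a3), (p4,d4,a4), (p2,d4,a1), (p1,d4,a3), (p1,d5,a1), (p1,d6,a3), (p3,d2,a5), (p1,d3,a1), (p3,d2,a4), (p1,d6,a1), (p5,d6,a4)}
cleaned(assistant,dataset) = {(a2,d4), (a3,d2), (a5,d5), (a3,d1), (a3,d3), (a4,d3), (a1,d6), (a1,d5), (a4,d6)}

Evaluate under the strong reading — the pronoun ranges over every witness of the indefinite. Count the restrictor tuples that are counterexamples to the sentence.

"her" takes "an assistant" as antecedent and "it" takes "a dataset"; both are donkey pronouns co-varying with the restrictor.
Strong reading: for every (p,d,a) with shared(p,d,a), cleaned(a,d).
Restrictor triples: (p1,d3,a1)→cleaned(a1,d3) ✗  (p1,d4,a3)→cleaned(a3,d4) ✗  (p1,d5,a1)→cleaned(a1,d5) ✓  (p1,d6,a1)→cleaned(a1,d6) ✓  (p1,d6,a3)→cleaned(a3,d6) ✗  (p2,d4,a1)→cleaned(a1,d4) ✗  (p3,d2,a4)→cleaned(a4,d2) ✗  (p3,d2,a5)→cleaned(a5,d2) ✗  (p3,d6,a3)→cleaned(a3,d6) ✗  (p4,d4,a4)→cleaned(a4,d4) ✗  (p5,d3,a3)→cleaned(a3,d3) ✓  (p5,d6,a4)→cleaned(a4,d6) ✓
Counterexamples (restrictor triples failing the scope): 8.

8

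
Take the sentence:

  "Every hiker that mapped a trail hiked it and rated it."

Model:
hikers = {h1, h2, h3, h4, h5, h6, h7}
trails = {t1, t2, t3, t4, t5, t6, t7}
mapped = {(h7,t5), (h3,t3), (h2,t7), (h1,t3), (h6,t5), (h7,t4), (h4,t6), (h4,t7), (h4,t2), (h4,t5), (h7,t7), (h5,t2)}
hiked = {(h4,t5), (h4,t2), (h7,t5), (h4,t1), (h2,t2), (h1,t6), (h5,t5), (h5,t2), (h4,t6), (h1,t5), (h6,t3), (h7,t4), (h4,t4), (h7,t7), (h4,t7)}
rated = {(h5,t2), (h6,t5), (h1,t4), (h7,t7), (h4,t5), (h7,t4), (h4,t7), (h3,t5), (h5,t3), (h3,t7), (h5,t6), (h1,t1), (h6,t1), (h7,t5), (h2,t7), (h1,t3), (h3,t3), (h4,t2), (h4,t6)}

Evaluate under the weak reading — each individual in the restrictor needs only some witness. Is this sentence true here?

"it" takes "a trail" as antecedent — a donkey pronoun bound across the clause boundary.
Weak reading: every hiker h with some mapped-trail has at least one mapped-trail t such that hiked(h,t) ∧ rated(h,t).
Per hiker: h1:✗  h2:✗  h3:✗  h4:✓  h5:✓  h6:✗  h7:✓
h1 has no witness among its mapped-trails.

False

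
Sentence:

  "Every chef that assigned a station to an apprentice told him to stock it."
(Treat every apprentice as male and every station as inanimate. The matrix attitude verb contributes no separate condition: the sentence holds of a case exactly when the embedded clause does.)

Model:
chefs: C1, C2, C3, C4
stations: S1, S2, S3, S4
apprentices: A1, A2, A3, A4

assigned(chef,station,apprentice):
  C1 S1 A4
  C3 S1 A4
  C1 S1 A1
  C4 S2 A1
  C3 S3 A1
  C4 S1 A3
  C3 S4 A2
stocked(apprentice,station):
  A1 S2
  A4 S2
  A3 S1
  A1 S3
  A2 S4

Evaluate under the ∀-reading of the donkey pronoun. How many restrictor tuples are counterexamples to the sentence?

3

"him" takes "an apprentice" as antecedent and "it" takes "a station"; both are donkey pronouns co-varying with the restrictor.
Strong reading: for every (c,s,a) with assigned(c,s,a), stocked(a,s).
Restrictor triples: (C1,S1,A1)→stocked(A1,S1) ✗  (C1,S1,A4)→stocked(A4,S1) ✗  (C3,S1,A4)→stocked(A4,S1) ✗  (C3,S3,A1)→stocked(A1,S3) ✓  (C3,S4,A2)→stocked(A2,S4) ✓  (C4,S1,A3)→stocked(A3,S1) ✓  (C4,S2,A1)→stocked(A1,S2) ✓
Counterexamples (restrictor triples failing the scope): 3.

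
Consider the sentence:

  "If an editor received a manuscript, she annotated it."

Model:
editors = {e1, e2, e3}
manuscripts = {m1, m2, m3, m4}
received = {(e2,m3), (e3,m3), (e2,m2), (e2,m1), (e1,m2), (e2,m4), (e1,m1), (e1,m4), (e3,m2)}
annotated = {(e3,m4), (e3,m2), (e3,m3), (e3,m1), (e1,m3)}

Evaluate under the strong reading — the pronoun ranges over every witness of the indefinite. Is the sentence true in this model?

"it" takes "a manuscript" as antecedent — a donkey pronoun bound across the clause boundary.
Strong reading: for every (e,m) with received(e,m), annotated(e,m).
Restrictor pairs: (e1,m1) ✗  (e1,m2) ✗  (e1,m4) ✗  (e2,m1) ✗  (e2,m2) ✗  (e2,m3) ✗  (e2,m4) ✗  (e3,m2) ✓  (e3,m3) ✓
Counterexample: (e1,m1) is in received but fails the scope.

False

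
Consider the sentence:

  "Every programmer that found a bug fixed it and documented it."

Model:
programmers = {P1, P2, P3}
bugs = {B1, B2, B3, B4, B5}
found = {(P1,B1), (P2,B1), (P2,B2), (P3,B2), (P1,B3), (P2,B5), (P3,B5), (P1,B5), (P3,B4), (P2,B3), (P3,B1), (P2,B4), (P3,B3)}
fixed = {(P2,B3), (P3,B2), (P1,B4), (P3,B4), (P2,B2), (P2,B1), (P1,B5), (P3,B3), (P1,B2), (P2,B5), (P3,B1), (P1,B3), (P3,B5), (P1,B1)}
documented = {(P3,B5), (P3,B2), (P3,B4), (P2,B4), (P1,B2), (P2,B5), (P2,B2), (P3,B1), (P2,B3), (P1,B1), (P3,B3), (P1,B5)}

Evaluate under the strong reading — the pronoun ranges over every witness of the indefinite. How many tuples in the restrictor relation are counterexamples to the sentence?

"it" takes "a bug" as antecedent — a donkey pronoun bound across the clause boundary.
Strong reading: for every (p,b) with found(p,b), fixed(p,b) ∧ documented(p,b).
Restrictor pairs: (P1,B1) ✓  (P1,B3) ✗  (P1,B5) ✓  (P2,B1) ✗  (P2,B2) ✓  (P2,B3) ✓  (P2,B4) ✗  (P2,B5) ✓  (P3,B1) ✓  (P3,B2) ✓  (P3,B3) ✓  (P3,B4) ✓  (P3,B5) ✓
Counterexamples (restrictor pairs failing the scope): 3.

3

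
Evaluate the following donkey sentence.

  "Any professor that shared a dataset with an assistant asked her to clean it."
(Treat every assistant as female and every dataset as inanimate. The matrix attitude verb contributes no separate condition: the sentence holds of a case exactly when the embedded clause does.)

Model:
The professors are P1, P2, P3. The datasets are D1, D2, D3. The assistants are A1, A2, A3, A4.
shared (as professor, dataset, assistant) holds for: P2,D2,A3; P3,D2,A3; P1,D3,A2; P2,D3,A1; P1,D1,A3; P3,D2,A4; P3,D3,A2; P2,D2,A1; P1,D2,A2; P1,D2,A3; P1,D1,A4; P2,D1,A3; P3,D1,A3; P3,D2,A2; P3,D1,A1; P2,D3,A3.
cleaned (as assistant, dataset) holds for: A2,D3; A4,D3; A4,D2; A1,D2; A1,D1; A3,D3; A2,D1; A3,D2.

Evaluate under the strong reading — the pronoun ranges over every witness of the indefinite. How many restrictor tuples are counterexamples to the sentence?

7

"her" takes "an assistant" as antecedent and "it" takes "a dataset"; both are donkey pronouns co-varying with the restrictor.
Strong reading: for every (p,d,a) with shared(p,d,a), cleaned(a,d).
Restrictor triples: (P1,D1,A3)→cleaned(A3,D1) ✗  (P1,D1,A4)→cleaned(A4,D1) ✗  (P1,D2,A2)→cleaned(A2,D2) ✗  (P1,D2,A3)→cleaned(A3,D2) ✓  (P1,D3,A2)→cleaned(A2,D3) ✓  (P2,D1,A3)→cleaned(A3,D1) ✗  (P2,D2,A1)→cleaned(A1,D2) ✓  (P2,D2,A3)→cleaned(A3,D2) ✓  (P2,D3,A1)→cleaned(A1,D3) ✗  (P2,D3,A3)→cleaned(A3,D3) ✓  (P3,D1,A1)→cleaned(A1,D1) ✓  (P3,D1,A3)→cleaned(A3,D1) ✗  (P3,D2,A2)→cleaned(A2,D2) ✗  (P3,D2,A3)→cleaned(A3,D2) ✓  (P3,D2,A4)→cleaned(A4,D2) ✓  (P3,D3,A2)→cleaned(A2,D3) ✓
Counterexamples (restrictor triples failing the scope): 7.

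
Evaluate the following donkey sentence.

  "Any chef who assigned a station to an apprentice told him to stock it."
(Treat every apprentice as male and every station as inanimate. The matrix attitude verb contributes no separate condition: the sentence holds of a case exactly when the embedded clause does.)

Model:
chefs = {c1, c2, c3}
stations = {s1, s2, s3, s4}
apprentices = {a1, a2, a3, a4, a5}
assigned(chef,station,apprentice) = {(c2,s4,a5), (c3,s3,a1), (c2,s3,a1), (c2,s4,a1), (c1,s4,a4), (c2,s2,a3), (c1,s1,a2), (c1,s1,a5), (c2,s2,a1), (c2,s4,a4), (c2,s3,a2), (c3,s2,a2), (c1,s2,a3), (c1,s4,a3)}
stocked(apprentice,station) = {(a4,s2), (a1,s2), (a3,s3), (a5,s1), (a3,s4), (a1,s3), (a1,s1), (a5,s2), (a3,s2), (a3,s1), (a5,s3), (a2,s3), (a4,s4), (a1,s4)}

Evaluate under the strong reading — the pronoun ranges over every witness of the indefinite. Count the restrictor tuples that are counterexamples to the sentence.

"him" takes "an apprentice" as antecedent and "it" takes "a station"; both are donkey pronouns co-varying with the restrictor.
Strong reading: for every (c,s,a) with assigned(c,s,a), stocked(a,s).
Restrictor triples: (c1,s1,a2)→stocked(a2,s1) ✗  (c1,s1,a5)→stocked(a5,s1) ✓  (c1,s2,a3)→stocked(a3,s2) ✓  (c1,s4,a3)→stocked(a3,s4) ✓  (c1,s4,a4)→stocked(a4,s4) ✓  (c2,s2,a1)→stocked(a1,s2) ✓  (c2,s2,a3)→stocked(a3,s2) ✓  (c2,s3,a1)→stocked(a1,s3) ✓  (c2,s3,a2)→stocked(a2,s3) ✓  (c2,s4,a1)→stocked(a1,s4) ✓  (c2,s4,a4)→stocked(a4,s4) ✓  (c2,s4,a5)→stocked(a5,s4) ✗  (c3,s2,a2)→stocked(a2,s2) ✗  (c3,s3,a1)→stocked(a1,s3) ✓
Counterexamples (restrictor triples failing the scope): 3.

3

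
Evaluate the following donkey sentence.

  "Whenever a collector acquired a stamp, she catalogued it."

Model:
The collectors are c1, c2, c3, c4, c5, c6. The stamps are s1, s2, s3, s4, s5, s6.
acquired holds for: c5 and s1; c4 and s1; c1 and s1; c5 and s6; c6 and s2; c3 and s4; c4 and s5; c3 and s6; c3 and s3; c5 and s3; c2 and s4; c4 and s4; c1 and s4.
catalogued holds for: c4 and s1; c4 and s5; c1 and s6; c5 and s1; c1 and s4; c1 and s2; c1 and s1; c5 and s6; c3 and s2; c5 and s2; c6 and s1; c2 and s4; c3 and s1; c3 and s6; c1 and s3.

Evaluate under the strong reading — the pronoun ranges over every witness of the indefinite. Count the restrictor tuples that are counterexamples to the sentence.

5

"it" takes "a stamp" as antecedent — a donkey pronoun bound across the clause boundary.
Strong reading: for every (c,s) with acquired(c,s), catalogued(c,s).
Restrictor pairs: (c1,s1) ✓  (c1,s4) ✓  (c2,s4) ✓  (c3,s3) ✗  (c3,s4) ✗  (c3,s6) ✓  (c4,s1) ✓  (c4,s4) ✗  (c4,s5) ✓  (c5,s1) ✓  (c5,s3) ✗  (c5,s6) ✓  (c6,s2) ✗
Counterexamples (restrictor pairs failing the scope): 5.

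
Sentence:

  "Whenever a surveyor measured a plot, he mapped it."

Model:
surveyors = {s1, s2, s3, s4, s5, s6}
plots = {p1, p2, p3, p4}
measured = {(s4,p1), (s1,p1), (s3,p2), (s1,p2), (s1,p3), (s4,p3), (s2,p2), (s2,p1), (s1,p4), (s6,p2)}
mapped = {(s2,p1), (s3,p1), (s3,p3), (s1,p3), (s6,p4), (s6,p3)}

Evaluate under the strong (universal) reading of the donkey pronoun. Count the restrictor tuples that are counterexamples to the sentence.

"it" takes "a plot" as antecedent — a donkey pronoun bound across the clause boundary.
Strong reading: for every (s,p) with measured(s,p), mapped(s,p).
Restrictor pairs: (s1,p1) ✗  (s1,p2) ✗  (s1,p3) ✓  (s1,p4) ✗  (s2,p1) ✓  (s2,p2) ✗  (s3,p2) ✗  (s4,p1) ✗  (s4,p3) ✗  (s6,p2) ✗
Counterexamples (restrictor pairs failing the scope): 8.

8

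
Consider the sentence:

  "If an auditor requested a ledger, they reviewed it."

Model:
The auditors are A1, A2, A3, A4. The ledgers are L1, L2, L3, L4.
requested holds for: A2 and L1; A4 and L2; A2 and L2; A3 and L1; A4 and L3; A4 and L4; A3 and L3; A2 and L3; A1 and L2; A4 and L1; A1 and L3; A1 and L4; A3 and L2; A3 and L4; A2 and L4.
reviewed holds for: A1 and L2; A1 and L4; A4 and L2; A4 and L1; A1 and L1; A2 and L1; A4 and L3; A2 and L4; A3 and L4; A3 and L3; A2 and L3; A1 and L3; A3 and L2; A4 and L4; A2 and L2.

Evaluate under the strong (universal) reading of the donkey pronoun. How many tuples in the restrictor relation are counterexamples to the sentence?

"it" takes "a ledger" as antecedent — a donkey pronoun bound across the clause boundary.
Strong reading: for every (a,l) with requested(a,l), reviewed(a,l).
Restrictor pairs: (A1,L2) ✓  (A1,L3) ✓  (A1,L4) ✓  (A2,L1) ✓  (A2,L2) ✓  (A2,L3) ✓  (A2,L4) ✓  (A3,L1) ✗  (A3,L2) ✓  (A3,L3) ✓  (A3,L4) ✓  (A4,L1) ✓  (A4,L2) ✓  (A4,L3) ✓  (A4,L4) ✓
Counterexamples (restrictor pairs failing the scope): 1.

1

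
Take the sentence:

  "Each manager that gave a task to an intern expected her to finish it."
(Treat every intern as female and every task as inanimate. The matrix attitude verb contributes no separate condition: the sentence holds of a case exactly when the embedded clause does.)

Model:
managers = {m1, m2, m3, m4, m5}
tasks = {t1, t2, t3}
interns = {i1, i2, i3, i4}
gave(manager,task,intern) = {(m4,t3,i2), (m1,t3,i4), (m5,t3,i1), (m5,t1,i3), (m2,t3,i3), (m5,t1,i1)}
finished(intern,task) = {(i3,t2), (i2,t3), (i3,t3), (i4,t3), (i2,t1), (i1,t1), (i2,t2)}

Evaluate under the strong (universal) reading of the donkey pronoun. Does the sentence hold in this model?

False

"her" takes "an intern" as antecedent and "it" takes "a task"; both are donkey pronouns co-varying with the restrictor.
Strong reading: for every (m,t,i) with gave(m,t,i), finished(i,t).
Restrictor triples: (m1,t3,i4)→finished(i4,t3) ✓  (m2,t3,i3)→finished(i3,t3) ✓  (m4,t3,i2)→finished(i2,t3) ✓  (m5,t1,i1)→finished(i1,t1) ✓  (m5,t1,i3)→finished(i3,t1) ✗  (m5,t3,i1)→finished(i1,t3) ✗
Counterexample: (m5,t1,i3) — finished(i3,t1) does not hold.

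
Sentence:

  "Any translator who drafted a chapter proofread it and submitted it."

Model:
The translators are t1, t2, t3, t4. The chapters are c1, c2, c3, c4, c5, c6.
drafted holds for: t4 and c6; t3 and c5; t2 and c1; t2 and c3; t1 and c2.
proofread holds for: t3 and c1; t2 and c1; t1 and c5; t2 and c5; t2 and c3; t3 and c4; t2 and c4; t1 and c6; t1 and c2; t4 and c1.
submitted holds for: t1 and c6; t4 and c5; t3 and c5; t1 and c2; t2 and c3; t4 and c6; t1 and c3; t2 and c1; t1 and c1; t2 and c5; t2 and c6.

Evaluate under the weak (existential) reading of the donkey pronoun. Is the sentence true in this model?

False

"it" takes "a chapter" as antecedent — a donkey pronoun bound across the clause boundary.
Weak reading: every translator t with some drafted-chapter has at least one drafted-chapter c such that proofread(t,c) ∧ submitted(t,c).
Per translator: t1:✓  t2:✓  t3:✗  t4:✗
t3 has no witness among its drafted-chapters.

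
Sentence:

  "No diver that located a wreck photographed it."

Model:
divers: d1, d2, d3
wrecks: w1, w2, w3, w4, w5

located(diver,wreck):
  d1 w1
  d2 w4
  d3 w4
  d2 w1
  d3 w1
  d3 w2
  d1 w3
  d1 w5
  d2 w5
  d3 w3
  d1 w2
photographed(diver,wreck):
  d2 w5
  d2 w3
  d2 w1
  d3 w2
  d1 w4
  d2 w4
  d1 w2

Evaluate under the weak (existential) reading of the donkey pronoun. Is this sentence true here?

"it" takes "a wreck" as antecedent — a donkey pronoun bound across the clause boundary.
Truth condition: for no (d,w) with located(d,w) does photographed(d,w) hold.
Restrictor pairs — does the scope hold? (d1,w1):fails  (d1,w2):holds  (d1,w3):fails  (d1,w5):fails  (d2,w1):holds  (d2,w4):holds  (d2,w5):holds  (d3,w1):fails  (d3,w2):holds  (d3,w3):fails  (d3,w4):fails
Scope holds for 5 pair(s), so the sentence is false.

False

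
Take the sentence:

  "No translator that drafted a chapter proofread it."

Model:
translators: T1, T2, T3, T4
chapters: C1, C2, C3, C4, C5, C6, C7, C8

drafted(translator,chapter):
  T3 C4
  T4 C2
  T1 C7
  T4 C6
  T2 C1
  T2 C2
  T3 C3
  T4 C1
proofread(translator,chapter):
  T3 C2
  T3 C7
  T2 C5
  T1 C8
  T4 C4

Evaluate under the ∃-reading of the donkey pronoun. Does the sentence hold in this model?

"it" takes "a chapter" as antecedent — a donkey pronoun bound across the clause boundary.
Truth condition: for no (t,c) with drafted(t,c) does proofread(t,c) hold.
Restrictor pairs — does the scope hold? (T1,C7):fails  (T2,C1):fails  (T2,C2):fails  (T3,C3):fails  (T3,C4):fails  (T4,C1):fails  (T4,C2):fails  (T4,C6):fails
Scope holds for no restrictor pair, so the sentence is true.

True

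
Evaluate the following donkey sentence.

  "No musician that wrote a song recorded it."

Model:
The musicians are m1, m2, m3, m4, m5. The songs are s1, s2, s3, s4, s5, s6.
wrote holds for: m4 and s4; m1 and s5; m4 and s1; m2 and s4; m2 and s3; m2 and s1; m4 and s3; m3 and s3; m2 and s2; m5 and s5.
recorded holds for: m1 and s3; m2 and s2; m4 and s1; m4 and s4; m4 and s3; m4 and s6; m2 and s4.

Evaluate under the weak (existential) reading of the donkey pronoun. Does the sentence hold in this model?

False

"it" takes "a song" as antecedent — a donkey pronoun bound across the clause boundary.
Truth condition: for no (m,s) with wrote(m,s) does recorded(m,s) hold.
Restrictor pairs — does the scope hold? (m1,s5):fails  (m2,s1):fails  (m2,s2):holds  (m2,s3):fails  (m2,s4):holds  (m3,s3):fails  (m4,s1):holds  (m4,s3):holds  (m4,s4):holds  (m5,s5):fails
Scope holds for 5 pair(s), so the sentence is false.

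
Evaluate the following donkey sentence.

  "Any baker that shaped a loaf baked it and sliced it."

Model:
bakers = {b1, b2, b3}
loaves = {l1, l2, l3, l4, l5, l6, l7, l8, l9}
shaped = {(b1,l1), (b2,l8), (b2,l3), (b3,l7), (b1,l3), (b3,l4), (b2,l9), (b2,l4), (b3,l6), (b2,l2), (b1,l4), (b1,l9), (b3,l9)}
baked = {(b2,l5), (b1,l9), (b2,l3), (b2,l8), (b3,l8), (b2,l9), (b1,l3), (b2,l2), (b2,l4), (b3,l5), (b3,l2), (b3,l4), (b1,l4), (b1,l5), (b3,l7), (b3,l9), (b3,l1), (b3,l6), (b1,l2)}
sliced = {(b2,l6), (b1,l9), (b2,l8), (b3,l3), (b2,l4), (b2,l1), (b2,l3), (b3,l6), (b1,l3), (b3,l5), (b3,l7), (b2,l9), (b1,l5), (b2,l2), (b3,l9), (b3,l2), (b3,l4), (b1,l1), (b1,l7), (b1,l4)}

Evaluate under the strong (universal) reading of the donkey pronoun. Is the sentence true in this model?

"it" takes "a loaf" as antecedent — a donkey pronoun bound across the clause boundary.
Strong reading: for every (b,l) with shaped(b,l), baked(b,l) ∧ sliced(b,l).
Restrictor pairs: (b1,l1) ✗  (b1,l3) ✓  (b1,l4) ✓  (b1,l9) ✓  (b2,l2) ✓  (b2,l3) ✓  (b2,l4) ✓  (b2,l8) ✓  (b2,l9) ✓  (b3,l4) ✓  (b3,l6) ✓  (b3,l7) ✓  (b3,l9) ✓
Counterexample: (b1,l1) is in shaped but fails the scope.

False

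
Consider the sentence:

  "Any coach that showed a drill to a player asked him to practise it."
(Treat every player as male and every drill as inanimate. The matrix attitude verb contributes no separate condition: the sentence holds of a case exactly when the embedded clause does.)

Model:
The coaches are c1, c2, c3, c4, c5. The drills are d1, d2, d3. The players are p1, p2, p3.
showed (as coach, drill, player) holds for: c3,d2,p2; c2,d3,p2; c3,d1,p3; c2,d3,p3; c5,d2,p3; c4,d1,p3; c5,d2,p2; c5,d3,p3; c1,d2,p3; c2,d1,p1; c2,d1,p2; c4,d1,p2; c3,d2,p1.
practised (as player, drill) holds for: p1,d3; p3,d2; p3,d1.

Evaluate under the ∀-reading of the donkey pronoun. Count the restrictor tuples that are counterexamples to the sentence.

9

"him" takes "a player" as antecedent and "it" takes "a drill"; both are donkey pronouns co-varying with the restrictor.
Strong reading: for every (c,d,p) with showed(c,d,p), practised(p,d).
Restrictor triples: (c1,d2,p3)→practised(p3,d2) ✓  (c2,d1,p1)→practised(p1,d1) ✗  (c2,d1,p2)→practised(p2,d1) ✗  (c2,d3,p2)→practised(p2,d3) ✗  (c2,d3,p3)→practised(p3,d3) ✗  (c3,d1,p3)→practised(p3,d1) ✓  (c3,d2,p1)→practised(p1,d2) ✗  (c3,d2,p2)→practised(p2,d2) ✗  (c4,d1,p2)→practised(p2,d1) ✗  (c4,d1,p3)→practised(p3,d1) ✓  (c5,d2,p2)→practised(p2,d2) ✗  (c5,d2,p3)→practised(p3,d2) ✓  (c5,d3,p3)→practised(p3,d3) ✗
Counterexamples (restrictor triples failing the scope): 9.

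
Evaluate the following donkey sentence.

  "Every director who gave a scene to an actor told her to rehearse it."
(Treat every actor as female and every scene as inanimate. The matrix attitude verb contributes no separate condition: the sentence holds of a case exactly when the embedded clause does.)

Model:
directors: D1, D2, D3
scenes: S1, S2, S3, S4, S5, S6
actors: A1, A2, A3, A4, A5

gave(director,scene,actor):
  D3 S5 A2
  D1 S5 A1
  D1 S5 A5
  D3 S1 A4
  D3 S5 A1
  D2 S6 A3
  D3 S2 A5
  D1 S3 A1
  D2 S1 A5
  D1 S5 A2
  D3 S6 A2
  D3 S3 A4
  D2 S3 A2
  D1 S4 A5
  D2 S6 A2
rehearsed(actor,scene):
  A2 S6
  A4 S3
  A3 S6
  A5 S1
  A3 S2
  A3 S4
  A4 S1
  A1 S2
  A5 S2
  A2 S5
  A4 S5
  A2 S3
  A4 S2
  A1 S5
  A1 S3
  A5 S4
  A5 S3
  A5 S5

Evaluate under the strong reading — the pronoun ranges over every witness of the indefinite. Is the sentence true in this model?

"her" takes "an actor" as antecedent and "it" takes "a scene"; both are donkey pronouns co-varying with the restrictor.
Strong reading: for every (d,s,a) with gave(d,s,a), rehearsed(a,s).
Restrictor triples: (D1,S3,A1)→rehearsed(A1,S3) ✓  (D1,S4,A5)→rehearsed(A5,S4) ✓  (D1,S5,A1)→rehearsed(A1,S5) ✓  (D1,S5,A2)→rehearsed(A2,S5) ✓  (D1,S5,A5)→rehearsed(A5,S5) ✓  (D2,S1,A5)→rehearsed(A5,S1) ✓  (D2,S3,A2)→rehearsed(A2,S3) ✓  (D2,S6,A2)→rehearsed(A2,S6) ✓  (D2,S6,A3)→rehearsed(A3,S6) ✓  (D3,S1,A4)→rehearsed(A4,S1) ✓  (D3,S2,A5)→rehearsed(A5,S2) ✓  (D3,S3,A4)→rehearsed(A4,S3) ✓  (D3,S5,A1)→rehearsed(A1,S5) ✓  (D3,S5,A2)→rehearsed(A2,S5) ✓  (D3,S6,A2)→rehearsed(A2,S6) ✓
Every restrictor triple satisfies the scope.

True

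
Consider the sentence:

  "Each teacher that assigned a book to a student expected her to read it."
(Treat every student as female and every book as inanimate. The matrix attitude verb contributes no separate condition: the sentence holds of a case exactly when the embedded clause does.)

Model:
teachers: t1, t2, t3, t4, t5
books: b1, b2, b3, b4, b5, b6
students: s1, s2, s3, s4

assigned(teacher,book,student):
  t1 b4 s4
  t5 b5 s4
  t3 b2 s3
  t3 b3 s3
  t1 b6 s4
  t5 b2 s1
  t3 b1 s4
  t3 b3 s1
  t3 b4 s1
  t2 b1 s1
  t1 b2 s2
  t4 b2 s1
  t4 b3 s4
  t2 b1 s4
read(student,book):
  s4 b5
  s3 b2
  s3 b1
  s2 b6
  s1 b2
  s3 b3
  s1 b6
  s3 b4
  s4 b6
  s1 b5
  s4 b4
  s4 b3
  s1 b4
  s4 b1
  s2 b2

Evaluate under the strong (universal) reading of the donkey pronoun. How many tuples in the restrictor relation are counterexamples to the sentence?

2

"her" takes "a student" as antecedent and "it" takes "a book"; both are donkey pronouns co-varying with the restrictor.
Strong reading: for every (t,b,s) with assigned(t,b,s), read(s,b).
Restrictor triples: (t1,b2,s2)→read(s2,b2) ✓  (t1,b4,s4)→read(s4,b4) ✓  (t1,b6,s4)→read(s4,b6) ✓  (t2,b1,s1)→read(s1,b1) ✗  (t2,b1,s4)→read(s4,b1) ✓  (t3,b1,s4)→read(s4,b1) ✓  (t3,b2,s3)→read(s3,b2) ✓  (t3,b3,s1)→read(s1,b3) ✗  (t3,b3,s3)→read(s3,b3) ✓  (t3,b4,s1)→read(s1,b4) ✓  (t4,b2,s1)→read(s1,b2) ✓  (t4,b3,s4)→read(s4,b3) ✓  (t5,b2,s1)→read(s1,b2) ✓  (t5,b5,s4)→read(s4,b5) ✓
Counterexamples (restrictor triples failing the scope): 2.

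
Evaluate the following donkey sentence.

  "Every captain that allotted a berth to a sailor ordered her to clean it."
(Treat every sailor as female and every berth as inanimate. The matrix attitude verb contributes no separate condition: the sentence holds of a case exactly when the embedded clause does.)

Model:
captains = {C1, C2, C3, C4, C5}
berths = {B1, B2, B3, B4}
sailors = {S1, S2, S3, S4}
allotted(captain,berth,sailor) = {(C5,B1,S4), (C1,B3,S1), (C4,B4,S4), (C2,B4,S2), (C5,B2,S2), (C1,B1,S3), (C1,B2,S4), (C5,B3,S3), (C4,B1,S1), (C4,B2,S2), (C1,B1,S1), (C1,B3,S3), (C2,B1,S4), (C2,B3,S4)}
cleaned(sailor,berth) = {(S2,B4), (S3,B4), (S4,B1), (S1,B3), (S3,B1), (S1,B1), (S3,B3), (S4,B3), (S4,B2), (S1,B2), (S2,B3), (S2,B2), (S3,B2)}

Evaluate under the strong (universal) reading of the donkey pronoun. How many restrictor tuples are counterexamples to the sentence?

1

"her" takes "a sailor" as antecedent and "it" takes "a berth"; both are donkey pronouns co-varying with the restrictor.
Strong reading: for every (c,b,s) with allotted(c,b,s), cleaned(s,b).
Restrictor triples: (C1,B1,S1)→cleaned(S1,B1) ✓  (C1,B1,S3)→cleaned(S3,B1) ✓  (C1,B2,S4)→cleaned(S4,B2) ✓  (C1,B3,S1)→cleaned(S1,B3) ✓  (C1,B3,S3)→cleaned(S3,B3) ✓  (C2,B1,S4)→cleaned(S4,B1) ✓  (C2,B3,S4)→cleaned(S4,B3) ✓  (C2,B4,S2)→cleaned(S2,B4) ✓  (C4,B1,S1)→cleaned(S1,B1) ✓  (C4,B2,S2)→cleaned(S2,B2) ✓  (C4,B4,S4)→cleaned(S4,B4) ✗  (C5,B1,S4)→cleaned(S4,B1) ✓  (C5,B2,S2)→cleaned(S2,B2) ✓  (C5,B3,S3)→cleaned(S3,B3) ✓
Counterexamples (restrictor triples failing the scope): 1.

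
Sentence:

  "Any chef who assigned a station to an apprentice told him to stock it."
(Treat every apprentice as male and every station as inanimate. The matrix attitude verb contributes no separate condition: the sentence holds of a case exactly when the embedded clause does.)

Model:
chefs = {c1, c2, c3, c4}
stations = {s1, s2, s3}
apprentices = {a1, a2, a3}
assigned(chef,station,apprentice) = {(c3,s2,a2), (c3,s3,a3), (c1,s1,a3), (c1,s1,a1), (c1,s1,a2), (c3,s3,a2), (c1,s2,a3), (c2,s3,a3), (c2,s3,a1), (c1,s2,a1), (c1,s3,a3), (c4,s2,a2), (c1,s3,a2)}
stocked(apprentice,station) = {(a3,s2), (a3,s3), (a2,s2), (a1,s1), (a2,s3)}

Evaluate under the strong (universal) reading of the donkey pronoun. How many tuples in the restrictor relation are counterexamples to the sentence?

4

"him" takes "an apprentice" as antecedent and "it" takes "a station"; both are donkey pronouns co-varying with the restrictor.
Strong reading: for every (c,s,a) with assigned(c,s,a), stocked(a,s).
Restrictor triples: (c1,s1,a1)→stocked(a1,s1) ✓  (c1,s1,a2)→stocked(a2,s1) ✗  (c1,s1,a3)→stocked(a3,s1) ✗  (c1,s2,a1)→stocked(a1,s2) ✗  (c1,s2,a3)→stocked(a3,s2) ✓  (c1,s3,a2)→stocked(a2,s3) ✓  (c1,s3,a3)→stocked(a3,s3) ✓  (c2,s3,a1)→stocked(a1,s3) ✗  (c2,s3,a3)→stocked(a3,s3) ✓  (c3,s2,a2)→stocked(a2,s2) ✓  (c3,s3,a2)→stocked(a2,s3) ✓  (c3,s3,a3)→stocked(a3,s3) ✓  (c4,s2,a2)→stocked(a2,s2) ✓
Counterexamples (restrictor triples failing the scope): 4.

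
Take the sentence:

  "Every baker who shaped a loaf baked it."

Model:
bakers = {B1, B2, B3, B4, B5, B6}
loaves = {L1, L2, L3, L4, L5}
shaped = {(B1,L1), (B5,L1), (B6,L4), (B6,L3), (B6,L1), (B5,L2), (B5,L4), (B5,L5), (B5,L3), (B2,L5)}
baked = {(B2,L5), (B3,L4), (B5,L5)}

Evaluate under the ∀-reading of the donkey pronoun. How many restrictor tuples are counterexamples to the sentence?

"it" takes "a loaf" as antecedent — a donkey pronoun bound across the clause boundary.
Strong reading: for every (b,l) with shaped(b,l), baked(b,l).
Restrictor pairs: (B1,L1) ✗  (B2,L5) ✓  (B5,L1) ✗  (B5,L2) ✗  (B5,L3) ✗  (B5,L4) ✗  (B5,L5) ✓  (B6,L1) ✗  (B6,L3) ✗  (B6,L4) ✗
Counterexamples (restrictor pairs failing the scope): 8.

8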